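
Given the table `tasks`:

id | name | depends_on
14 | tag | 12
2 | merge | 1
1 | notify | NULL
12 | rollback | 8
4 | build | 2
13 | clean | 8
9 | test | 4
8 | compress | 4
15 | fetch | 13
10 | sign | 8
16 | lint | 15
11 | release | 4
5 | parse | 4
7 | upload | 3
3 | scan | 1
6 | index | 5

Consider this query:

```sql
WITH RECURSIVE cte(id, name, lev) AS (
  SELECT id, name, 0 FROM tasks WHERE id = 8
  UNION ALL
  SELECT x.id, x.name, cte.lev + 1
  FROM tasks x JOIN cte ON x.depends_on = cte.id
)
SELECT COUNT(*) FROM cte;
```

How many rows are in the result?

Base: id=8 (compress) at lev 0.
Iteration 1: rows with depends_on in {8} -> sign (id 10, lev 1), rollback (id 12, lev 1), clean (id 13, lev 1).
Iteration 2: rows with depends_on in {10,12,13} -> tag (id 14, lev 2), fetch (id 15, lev 2).
Iteration 3: rows with depends_on in {14,15} -> lint (id 16, lev 3).
Iteration 4: no rows with depends_on in {16}; recursion stops.
Total rows emitted: 7.

7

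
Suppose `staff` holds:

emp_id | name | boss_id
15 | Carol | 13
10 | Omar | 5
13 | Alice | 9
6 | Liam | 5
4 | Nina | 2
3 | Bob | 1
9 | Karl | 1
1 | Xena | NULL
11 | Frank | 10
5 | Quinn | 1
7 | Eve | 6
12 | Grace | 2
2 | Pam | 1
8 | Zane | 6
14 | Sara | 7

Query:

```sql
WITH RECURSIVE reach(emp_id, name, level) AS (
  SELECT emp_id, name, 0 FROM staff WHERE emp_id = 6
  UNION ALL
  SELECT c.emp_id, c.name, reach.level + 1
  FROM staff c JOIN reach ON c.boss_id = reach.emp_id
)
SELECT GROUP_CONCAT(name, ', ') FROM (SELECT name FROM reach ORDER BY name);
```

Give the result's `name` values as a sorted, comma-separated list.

Base: emp_id=6 (Liam) at level 0.
Iteration 1: rows with boss_id in {6} -> Eve (id 7, level 1), Zane (id 8, level 1).
Iteration 2: rows with boss_id in {7,8} -> Sara (id 14, level 2).
Iteration 3: no rows with boss_id in {14}; recursion stops.

Eve, Liam, Sara, Zane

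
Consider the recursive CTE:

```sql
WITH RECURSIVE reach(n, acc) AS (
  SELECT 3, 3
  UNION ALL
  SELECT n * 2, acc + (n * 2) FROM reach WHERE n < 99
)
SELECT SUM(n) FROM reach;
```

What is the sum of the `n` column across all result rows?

Base: n=3, acc=3.
Iteration 1: 3 < 99 holds -> n = 3 * 2 = 6, acc = 3 + 6 = 9.
Iteration 2: 6 < 99 holds -> n = 6 * 2 = 12, acc = 9 + 12 = 21.
Iteration 3: 12 < 99 holds -> n = 12 * 2 = 24, acc = 21 + 24 = 45.
Iteration 4: 24 < 99 holds -> n = 24 * 2 = 48, acc = 45 + 48 = 93.
Iteration 5: 48 < 99 holds -> n = 48 * 2 = 96, acc = 93 + 96 = 189.
Iteration 6: 96 < 99 holds -> n = 96 * 2 = 192, acc = 189 + 192 = 381.
Iteration 7: 192 < 99 fails; recursion stops.
SUM(n) = 3 + 6 + 12 + 24 + 48 + 96 + 192 = 381.

381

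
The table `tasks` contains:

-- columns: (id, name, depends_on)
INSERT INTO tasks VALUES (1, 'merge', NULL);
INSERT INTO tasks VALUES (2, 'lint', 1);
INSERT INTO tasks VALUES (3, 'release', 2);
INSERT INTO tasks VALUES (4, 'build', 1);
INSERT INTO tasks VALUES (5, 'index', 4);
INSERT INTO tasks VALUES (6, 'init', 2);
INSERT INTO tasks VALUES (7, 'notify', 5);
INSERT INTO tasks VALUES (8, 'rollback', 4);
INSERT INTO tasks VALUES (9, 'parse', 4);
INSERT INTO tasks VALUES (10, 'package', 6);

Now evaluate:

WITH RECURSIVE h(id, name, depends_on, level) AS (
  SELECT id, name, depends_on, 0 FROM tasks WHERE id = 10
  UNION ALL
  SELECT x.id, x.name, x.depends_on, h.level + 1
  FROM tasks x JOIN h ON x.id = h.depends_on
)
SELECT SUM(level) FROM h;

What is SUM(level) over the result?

6

Base: id=10 (package), depends_on=6, level 0.
Iteration 1: join on id=6 -> init (id 6, depends_on=2, level 1).
Iteration 2: join on id=2 -> lint (id 2, depends_on=1, level 2).
Iteration 3: join on id=1 -> merge (id 1, depends_on=NULL, level 3).
Iteration 4: depends_on is NULL; no match; recursion stops.
SUM(level) = 0 + 1 + 2 + 3 = 6.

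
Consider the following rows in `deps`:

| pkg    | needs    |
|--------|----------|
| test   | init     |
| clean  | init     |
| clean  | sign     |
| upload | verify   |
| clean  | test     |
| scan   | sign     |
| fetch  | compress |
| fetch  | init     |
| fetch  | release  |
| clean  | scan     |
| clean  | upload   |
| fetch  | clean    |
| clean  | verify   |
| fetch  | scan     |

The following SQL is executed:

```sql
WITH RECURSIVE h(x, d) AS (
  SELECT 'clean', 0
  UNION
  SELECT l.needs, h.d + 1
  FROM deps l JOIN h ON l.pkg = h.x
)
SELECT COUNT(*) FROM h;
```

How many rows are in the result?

Base: (clean, d=0).
Iteration 1: edges from {clean} -> (init, d=1), (scan, d=1), (sign, d=1), (test, d=1), (upload, d=1), (verify, d=1).
Iteration 2: edges from {init,scan,sign,test,upload,verify} -> (init, d=2), (sign, d=2), (verify, d=2).
Iteration 3: no outgoing edges from {init,sign,verify}; recursion stops.
Total rows emitted: 10.

10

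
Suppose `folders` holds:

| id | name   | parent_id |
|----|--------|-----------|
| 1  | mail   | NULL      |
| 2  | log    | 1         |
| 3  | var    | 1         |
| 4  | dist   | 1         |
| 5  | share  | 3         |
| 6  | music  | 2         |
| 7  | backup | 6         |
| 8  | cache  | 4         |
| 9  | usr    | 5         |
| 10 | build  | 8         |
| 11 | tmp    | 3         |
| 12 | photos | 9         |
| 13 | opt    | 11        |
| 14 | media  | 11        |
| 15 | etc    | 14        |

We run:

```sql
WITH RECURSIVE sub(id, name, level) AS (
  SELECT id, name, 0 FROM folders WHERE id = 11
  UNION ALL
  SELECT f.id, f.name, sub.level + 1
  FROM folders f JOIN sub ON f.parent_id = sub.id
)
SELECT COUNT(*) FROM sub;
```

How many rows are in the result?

4

Base: id=11 (tmp) at level 0.
Iteration 1: rows with parent_id in {11} -> opt (id 13, level 1), media (id 14, level 1).
Iteration 2: rows with parent_id in {13,14} -> etc (id 15, level 2).
Iteration 3: no rows with parent_id in {15}; recursion stops.
Total rows emitted: 4.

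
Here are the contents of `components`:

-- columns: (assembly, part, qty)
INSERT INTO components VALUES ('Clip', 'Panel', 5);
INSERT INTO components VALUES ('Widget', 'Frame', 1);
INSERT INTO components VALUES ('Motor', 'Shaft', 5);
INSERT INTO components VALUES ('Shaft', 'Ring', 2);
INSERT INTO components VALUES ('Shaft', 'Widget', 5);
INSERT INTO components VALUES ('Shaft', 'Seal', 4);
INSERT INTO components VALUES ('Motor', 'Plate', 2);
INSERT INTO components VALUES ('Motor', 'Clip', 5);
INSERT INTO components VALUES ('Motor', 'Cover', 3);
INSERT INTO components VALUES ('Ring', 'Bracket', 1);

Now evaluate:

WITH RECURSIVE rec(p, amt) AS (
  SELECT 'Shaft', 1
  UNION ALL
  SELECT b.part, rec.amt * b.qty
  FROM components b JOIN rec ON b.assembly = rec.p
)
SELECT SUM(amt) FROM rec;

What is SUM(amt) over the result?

Base: (Shaft, amt=1).
Iteration 1: components of {Shaft} -> Ring = 1*2 = 2, Seal = 1*4 = 4, Widget = 1*5 = 5.
Iteration 2: components of {Ring,Seal,Widget} -> Bracket = 2*1 = 2, Frame = 5*1 = 5.
Iteration 3: no further components; recursion stops.
SUM(amt) = 1 + 5 + 4 + 2 + 5 + 2 = 19.

19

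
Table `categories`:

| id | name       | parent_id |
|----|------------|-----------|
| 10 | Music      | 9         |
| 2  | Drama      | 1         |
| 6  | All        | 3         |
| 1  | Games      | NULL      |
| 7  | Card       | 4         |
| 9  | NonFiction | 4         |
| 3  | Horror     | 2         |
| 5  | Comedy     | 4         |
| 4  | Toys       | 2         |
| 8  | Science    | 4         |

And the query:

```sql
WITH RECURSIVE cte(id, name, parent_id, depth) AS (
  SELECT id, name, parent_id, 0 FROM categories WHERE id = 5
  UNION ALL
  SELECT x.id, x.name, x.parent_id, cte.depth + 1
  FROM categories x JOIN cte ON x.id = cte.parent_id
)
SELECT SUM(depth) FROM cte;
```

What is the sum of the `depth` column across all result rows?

6

Base: id=5 (Comedy), parent_id=4, depth 0.
Iteration 1: join on id=4 -> Toys (id 4, parent_id=2, depth 1).
Iteration 2: join on id=2 -> Drama (id 2, parent_id=1, depth 2).
Iteration 3: join on id=1 -> Games (id 1, parent_id=NULL, depth 3).
Iteration 4: parent_id is NULL; no match; recursion stops.
SUM(depth) = 0 + 1 + 2 + 3 = 6.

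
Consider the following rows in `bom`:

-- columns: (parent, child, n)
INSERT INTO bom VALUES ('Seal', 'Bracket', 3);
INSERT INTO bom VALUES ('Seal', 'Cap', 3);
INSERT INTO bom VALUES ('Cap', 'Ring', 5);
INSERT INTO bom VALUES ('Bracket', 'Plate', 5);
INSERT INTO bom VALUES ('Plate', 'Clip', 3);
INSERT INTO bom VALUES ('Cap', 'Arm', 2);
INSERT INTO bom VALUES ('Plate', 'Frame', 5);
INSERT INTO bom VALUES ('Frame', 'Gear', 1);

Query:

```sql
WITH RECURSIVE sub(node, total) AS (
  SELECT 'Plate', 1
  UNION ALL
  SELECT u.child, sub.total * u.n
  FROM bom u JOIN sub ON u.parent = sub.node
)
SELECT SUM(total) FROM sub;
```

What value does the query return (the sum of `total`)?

14

Base: (Plate, total=1).
Iteration 1: components of {Plate} -> Clip = 1*3 = 3, Frame = 1*5 = 5.
Iteration 2: components of {Clip,Frame} -> Gear = 5*1 = 5.
Iteration 3: no further components; recursion stops.
SUM(total) = 1 + 3 + 5 + 5 = 14.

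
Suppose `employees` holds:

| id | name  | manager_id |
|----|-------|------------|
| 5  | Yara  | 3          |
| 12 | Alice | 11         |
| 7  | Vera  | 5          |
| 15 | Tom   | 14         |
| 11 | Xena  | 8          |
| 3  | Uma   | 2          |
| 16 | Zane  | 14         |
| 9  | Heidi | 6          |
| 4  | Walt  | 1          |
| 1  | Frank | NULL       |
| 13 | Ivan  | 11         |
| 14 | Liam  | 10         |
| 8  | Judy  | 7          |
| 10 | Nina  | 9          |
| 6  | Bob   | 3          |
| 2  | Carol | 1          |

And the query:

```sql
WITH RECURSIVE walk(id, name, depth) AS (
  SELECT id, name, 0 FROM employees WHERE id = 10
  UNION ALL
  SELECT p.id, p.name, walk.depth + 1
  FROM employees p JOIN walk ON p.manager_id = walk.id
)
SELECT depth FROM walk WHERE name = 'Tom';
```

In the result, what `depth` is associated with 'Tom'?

Base: id=10 (Nina) at depth 0.
Iteration 1: rows with manager_id in {10} -> Liam (id 14, depth 1).
Iteration 2: rows with manager_id in {14} -> Tom (id 15, depth 2), Zane (id 16, depth 2).
Iteration 3: no rows with manager_id in {15,16}; recursion stops.

2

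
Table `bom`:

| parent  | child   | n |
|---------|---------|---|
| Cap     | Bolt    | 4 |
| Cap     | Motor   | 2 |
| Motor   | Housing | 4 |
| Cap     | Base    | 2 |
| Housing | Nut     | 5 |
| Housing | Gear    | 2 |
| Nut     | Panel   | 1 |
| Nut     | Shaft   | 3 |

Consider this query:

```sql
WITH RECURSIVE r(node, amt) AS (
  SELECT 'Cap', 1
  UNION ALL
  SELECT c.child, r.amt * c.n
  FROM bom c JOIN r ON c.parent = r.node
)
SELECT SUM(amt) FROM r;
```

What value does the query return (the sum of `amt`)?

Base: (Cap, amt=1).
Iteration 1: components of {Cap} -> Base = 1*2 = 2, Bolt = 1*4 = 4, Motor = 1*2 = 2.
Iteration 2: components of {Base,Bolt,Motor} -> Housing = 2*4 = 8.
Iteration 3: components of {Housing} -> Gear = 8*2 = 16, Nut = 8*5 = 40.
Iteration 4: components of {Gear,Nut} -> Panel = 40*1 = 40, Shaft = 40*3 = 120.
Iteration 5: no further components; recursion stops.
SUM(amt) = 1 + 4 + 2 + 2 + 8 + 40 + 16 + 40 + 120 = 233.

233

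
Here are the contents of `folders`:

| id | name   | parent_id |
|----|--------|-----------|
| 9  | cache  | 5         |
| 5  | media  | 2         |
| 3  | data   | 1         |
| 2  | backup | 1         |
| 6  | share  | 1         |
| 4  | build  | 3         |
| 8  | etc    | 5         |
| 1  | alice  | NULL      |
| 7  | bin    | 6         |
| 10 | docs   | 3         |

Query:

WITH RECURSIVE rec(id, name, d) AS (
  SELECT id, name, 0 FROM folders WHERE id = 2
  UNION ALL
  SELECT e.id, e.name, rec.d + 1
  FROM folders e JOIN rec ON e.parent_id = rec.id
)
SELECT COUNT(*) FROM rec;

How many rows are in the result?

Base: id=2 (backup) at d 0.
Iteration 1: rows with parent_id in {2} -> media (id 5, d 1).
Iteration 2: rows with parent_id in {5} -> etc (id 8, d 2), cache (id 9, d 2).
Iteration 3: no rows with parent_id in {8,9}; recursion stops.
Total rows emitted: 4.

4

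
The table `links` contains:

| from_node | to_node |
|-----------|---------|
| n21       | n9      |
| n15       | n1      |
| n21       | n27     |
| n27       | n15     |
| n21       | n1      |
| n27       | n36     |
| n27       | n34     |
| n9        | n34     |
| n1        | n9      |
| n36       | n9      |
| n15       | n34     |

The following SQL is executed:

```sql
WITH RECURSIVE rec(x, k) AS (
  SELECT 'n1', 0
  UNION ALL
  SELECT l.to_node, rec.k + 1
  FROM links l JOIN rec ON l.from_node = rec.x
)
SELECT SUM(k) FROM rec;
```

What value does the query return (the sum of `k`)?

3

Base: (n1, k=0).
Iteration 1: edges from {n1} -> (n9, k=1).
Iteration 2: edges from {n9} -> (n34, k=2).
Iteration 3: no outgoing edges from {n34}; recursion stops.
SUM(k) = 0 + 1 + 2 = 3.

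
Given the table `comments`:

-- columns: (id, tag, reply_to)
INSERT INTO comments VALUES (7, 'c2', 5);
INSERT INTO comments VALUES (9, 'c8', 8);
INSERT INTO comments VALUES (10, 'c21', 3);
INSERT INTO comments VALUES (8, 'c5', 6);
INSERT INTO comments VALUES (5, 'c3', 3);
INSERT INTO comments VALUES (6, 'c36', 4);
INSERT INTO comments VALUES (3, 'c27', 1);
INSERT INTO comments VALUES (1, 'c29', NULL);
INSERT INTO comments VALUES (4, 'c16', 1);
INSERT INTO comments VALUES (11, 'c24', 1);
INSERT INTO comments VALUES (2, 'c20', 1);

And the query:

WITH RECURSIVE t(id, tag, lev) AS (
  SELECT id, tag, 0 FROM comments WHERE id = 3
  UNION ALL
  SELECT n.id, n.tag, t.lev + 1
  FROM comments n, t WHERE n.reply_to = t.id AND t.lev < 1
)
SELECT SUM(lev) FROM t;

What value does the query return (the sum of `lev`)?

Base: id=3 (c27) at lev 0.
Iteration 1: rows with reply_to in {3} -> c3 (id 5, lev 1), c21 (id 10, lev 1).
Iteration 2: lev < 1 fails for all current rows; recursion stops.
SUM(lev) = 0 + 1 + 1 = 2.

2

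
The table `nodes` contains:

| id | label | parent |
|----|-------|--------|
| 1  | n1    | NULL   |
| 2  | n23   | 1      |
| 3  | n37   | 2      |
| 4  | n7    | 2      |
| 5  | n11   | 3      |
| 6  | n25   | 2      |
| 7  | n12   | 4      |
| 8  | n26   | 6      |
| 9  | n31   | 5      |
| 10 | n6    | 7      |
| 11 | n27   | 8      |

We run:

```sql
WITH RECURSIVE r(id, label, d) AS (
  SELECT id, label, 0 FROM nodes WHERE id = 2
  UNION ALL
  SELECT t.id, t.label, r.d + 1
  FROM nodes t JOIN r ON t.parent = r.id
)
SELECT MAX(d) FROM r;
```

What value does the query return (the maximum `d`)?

Base: id=2 (n23) at d 0.
Iteration 1: rows with parent in {2} -> n37 (id 3, d 1), n7 (id 4, d 1), n25 (id 6, d 1).
Iteration 2: rows with parent in {3,4,6} -> n11 (id 5, d 2), n12 (id 7, d 2), n26 (id 8, d 2).
Iteration 3: rows with parent in {5,7,8} -> n31 (id 9, d 3), n6 (id 10, d 3), n27 (id 11, d 3).
Iteration 4: no rows with parent in {9,10,11}; recursion stops.
d values: 0, 1, 1, 1, 2, 2, 2, 3, 3, 3; the maximum is 3.

3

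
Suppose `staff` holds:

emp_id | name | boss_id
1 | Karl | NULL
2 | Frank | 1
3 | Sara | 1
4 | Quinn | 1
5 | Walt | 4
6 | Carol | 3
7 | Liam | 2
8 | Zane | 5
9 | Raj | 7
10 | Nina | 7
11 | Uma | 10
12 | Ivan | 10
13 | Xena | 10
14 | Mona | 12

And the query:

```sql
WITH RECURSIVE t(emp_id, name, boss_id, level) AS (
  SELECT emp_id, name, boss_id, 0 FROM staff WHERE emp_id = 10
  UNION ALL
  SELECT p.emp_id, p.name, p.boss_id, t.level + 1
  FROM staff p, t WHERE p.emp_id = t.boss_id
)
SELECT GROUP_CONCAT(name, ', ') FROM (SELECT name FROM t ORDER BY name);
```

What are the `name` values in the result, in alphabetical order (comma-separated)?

Frank, Karl, Liam, Nina

Base: emp_id=10 (Nina), boss_id=7, level 0.
Iteration 1: join on emp_id=7 -> Liam (id 7, boss_id=2, level 1).
Iteration 2: join on emp_id=2 -> Frank (id 2, boss_id=1, level 2).
Iteration 3: join on emp_id=1 -> Karl (id 1, boss_id=NULL, level 3).
Iteration 4: boss_id is NULL; no match; recursion stops.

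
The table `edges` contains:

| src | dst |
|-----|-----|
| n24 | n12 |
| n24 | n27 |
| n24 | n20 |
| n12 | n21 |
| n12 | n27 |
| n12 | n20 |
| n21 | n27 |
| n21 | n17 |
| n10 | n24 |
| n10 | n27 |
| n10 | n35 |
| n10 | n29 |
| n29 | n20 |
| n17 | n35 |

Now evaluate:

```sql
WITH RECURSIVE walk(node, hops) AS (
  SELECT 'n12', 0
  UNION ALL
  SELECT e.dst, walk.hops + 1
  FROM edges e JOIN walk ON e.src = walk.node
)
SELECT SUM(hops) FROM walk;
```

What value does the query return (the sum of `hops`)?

10

Base: (n12, hops=0).
Iteration 1: edges from {n12} -> (n20, hops=1), (n21, hops=1), (n27, hops=1).
Iteration 2: edges from {n20,n21,n27} -> (n17, hops=2), (n27, hops=2).
Iteration 3: edges from {n17,n27} -> (n35, hops=3).
Iteration 4: no outgoing edges from {n35}; recursion stops.
SUM(hops) = 0 + 1 + 1 + 1 + 2 + 2 + 3 = 10.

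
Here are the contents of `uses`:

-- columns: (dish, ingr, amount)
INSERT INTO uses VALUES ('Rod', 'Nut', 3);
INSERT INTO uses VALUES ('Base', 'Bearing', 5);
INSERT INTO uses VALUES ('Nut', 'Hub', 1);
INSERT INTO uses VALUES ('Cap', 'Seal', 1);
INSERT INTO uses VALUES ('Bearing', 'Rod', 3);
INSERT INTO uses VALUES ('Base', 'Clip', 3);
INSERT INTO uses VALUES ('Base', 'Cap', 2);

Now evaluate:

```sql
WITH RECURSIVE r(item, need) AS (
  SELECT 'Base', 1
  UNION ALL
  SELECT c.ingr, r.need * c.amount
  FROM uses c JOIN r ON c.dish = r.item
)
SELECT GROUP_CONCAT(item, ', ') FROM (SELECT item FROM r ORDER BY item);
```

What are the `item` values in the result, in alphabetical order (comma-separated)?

Base, Bearing, Cap, Clip, Hub, Nut, Rod, Seal

Base: (Base, need=1).
Iteration 1: components of {Base} -> Bearing = 1*5 = 5, Cap = 1*2 = 2, Clip = 1*3 = 3.
Iteration 2: components of {Bearing,Cap,Clip} -> Rod = 5*3 = 15, Seal = 2*1 = 2.
Iteration 3: components of {Rod,Seal} -> Nut = 15*3 = 45.
Iteration 4: components of {Nut} -> Hub = 45*1 = 45.
Iteration 5: no further components; recursion stops.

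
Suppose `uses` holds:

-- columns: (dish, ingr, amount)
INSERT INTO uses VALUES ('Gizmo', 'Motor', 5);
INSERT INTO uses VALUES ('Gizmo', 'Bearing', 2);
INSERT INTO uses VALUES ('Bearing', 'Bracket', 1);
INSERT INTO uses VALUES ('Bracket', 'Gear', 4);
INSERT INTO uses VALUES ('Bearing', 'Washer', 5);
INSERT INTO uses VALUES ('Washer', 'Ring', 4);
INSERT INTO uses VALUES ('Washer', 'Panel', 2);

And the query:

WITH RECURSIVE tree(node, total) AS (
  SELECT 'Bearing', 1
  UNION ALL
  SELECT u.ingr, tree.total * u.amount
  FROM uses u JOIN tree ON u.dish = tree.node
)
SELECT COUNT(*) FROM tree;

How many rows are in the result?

6

Base: (Bearing, total=1).
Iteration 1: components of {Bearing} -> Bracket = 1*1 = 1, Washer = 1*5 = 5.
Iteration 2: components of {Bracket,Washer} -> Gear = 1*4 = 4, Panel = 5*2 = 10, Ring = 5*4 = 20.
Iteration 3: no further components; recursion stops.
Total rows emitted: 6.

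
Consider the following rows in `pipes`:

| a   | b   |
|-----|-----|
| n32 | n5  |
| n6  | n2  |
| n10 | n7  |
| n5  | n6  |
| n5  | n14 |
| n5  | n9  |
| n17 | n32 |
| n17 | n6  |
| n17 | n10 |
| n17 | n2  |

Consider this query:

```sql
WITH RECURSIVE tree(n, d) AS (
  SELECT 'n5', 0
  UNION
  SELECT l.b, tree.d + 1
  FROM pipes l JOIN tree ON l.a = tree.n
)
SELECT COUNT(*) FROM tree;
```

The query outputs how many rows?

Base: (n5, d=0).
Iteration 1: edges from {n5} -> (n14, d=1), (n6, d=1), (n9, d=1).
Iteration 2: edges from {n14,n6,n9} -> (n2, d=2).
Iteration 3: no outgoing edges from {n2}; recursion stops.
Total rows emitted: 5.

5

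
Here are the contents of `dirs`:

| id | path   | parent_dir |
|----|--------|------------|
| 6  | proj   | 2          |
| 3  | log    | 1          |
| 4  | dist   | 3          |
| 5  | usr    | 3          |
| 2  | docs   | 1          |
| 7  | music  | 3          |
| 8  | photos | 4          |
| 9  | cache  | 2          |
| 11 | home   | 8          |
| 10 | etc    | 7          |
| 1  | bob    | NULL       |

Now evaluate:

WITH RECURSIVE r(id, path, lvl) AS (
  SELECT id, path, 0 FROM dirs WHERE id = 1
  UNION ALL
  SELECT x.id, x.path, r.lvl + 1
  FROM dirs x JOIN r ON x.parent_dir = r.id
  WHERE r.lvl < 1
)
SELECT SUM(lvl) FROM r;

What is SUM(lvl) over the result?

Base: id=1 (bob) at lvl 0.
Iteration 1: rows with parent_dir in {1} -> docs (id 2, lvl 1), log (id 3, lvl 1).
Iteration 2: lvl < 1 fails for all current rows; recursion stops.
SUM(lvl) = 0 + 1 + 1 = 2.

2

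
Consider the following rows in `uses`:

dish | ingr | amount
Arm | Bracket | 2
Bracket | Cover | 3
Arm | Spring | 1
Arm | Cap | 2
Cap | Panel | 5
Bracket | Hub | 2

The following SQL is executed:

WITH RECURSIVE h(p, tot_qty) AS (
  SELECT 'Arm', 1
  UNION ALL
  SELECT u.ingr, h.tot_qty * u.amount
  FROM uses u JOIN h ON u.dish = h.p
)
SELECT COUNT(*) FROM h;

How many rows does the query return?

7

Base: (Arm, tot_qty=1).
Iteration 1: components of {Arm} -> Bracket = 1*2 = 2, Cap = 1*2 = 2, Spring = 1*1 = 1.
Iteration 2: components of {Bracket,Cap,Spring} -> Cover = 2*3 = 6, Hub = 2*2 = 4, Panel = 2*5 = 10.
Iteration 3: no further components; recursion stops.
Total rows emitted: 7.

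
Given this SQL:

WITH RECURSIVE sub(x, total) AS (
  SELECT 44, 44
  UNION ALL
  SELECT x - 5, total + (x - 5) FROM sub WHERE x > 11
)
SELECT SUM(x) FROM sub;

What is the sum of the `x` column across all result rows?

Base: x=44, total=44.
Iteration 1: 44 > 11 holds -> x = 44 - 5 = 39, total = 44 + 39 = 83.
Iteration 2: 39 > 11 holds -> x = 39 - 5 = 34, total = 83 + 34 = 117.
Iteration 3: 34 > 11 holds -> x = 34 - 5 = 29, total = 117 + 29 = 146.
Iteration 4: 29 > 11 holds -> x = 29 - 5 = 24, total = 146 + 24 = 170.
Iteration 5: 24 > 11 holds -> x = 24 - 5 = 19, total = 170 + 19 = 189.
Iteration 6: 19 > 11 holds -> x = 19 - 5 = 14, total = 189 + 14 = 203.
Iteration 7: 14 > 11 holds -> x = 14 - 5 = 9, total = 203 + 9 = 212.
Iteration 8: 9 > 11 fails; recursion stops.
SUM(x) = 44 + 39 + 34 + 29 + 24 + 19 + 14 + 9 = 212.

212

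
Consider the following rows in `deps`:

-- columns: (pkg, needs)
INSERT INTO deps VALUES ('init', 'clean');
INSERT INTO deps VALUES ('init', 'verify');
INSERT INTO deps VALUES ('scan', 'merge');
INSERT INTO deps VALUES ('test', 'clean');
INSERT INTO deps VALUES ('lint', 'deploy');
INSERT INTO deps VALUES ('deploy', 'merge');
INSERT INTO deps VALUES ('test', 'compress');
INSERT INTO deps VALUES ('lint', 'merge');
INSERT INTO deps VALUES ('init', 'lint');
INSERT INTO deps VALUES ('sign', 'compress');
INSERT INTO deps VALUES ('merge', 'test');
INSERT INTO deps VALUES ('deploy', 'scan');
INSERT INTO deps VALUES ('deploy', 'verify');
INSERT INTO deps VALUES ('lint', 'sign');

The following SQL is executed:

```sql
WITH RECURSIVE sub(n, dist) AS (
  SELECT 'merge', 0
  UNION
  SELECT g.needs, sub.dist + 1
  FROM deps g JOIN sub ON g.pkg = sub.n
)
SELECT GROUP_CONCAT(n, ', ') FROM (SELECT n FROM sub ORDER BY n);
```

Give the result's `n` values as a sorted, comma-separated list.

Base: (merge, dist=0).
Iteration 1: edges from {merge} -> (test, dist=1).
Iteration 2: edges from {test} -> (clean, dist=2), (compress, dist=2).
Iteration 3: no outgoing edges from {clean,compress}; recursion stops.

clean, compress, merge, test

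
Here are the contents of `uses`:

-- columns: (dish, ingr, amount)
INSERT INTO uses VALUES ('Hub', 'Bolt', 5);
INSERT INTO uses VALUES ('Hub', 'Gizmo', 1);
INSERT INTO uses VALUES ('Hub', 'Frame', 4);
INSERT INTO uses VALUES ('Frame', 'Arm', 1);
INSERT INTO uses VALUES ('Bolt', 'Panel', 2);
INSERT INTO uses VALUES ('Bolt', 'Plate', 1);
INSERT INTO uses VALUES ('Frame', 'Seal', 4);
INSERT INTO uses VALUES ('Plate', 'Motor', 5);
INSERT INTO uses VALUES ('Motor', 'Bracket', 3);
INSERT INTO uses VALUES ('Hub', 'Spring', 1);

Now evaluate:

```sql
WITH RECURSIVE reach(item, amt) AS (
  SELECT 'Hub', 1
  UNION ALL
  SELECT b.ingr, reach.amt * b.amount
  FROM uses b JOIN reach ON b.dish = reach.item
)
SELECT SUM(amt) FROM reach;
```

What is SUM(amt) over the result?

Base: (Hub, amt=1).
Iteration 1: components of {Hub} -> Bolt = 1*5 = 5, Frame = 1*4 = 4, Gizmo = 1*1 = 1, Spring = 1*1 = 1.
Iteration 2: components of {Bolt,Frame,Gizmo,Spring} -> Arm = 4*1 = 4, Panel = 5*2 = 10, Plate = 5*1 = 5, Seal = 4*4 = 16.
Iteration 3: components of {Arm,Panel,Plate,Seal} -> Motor = 5*5 = 25.
Iteration 4: components of {Motor} -> Bracket = 25*3 = 75.
Iteration 5: no further components; recursion stops.
SUM(amt) = 1 + 5 + 1 + 4 + 1 + 10 + 5 + 4 + 16 + 25 + 75 = 147.

147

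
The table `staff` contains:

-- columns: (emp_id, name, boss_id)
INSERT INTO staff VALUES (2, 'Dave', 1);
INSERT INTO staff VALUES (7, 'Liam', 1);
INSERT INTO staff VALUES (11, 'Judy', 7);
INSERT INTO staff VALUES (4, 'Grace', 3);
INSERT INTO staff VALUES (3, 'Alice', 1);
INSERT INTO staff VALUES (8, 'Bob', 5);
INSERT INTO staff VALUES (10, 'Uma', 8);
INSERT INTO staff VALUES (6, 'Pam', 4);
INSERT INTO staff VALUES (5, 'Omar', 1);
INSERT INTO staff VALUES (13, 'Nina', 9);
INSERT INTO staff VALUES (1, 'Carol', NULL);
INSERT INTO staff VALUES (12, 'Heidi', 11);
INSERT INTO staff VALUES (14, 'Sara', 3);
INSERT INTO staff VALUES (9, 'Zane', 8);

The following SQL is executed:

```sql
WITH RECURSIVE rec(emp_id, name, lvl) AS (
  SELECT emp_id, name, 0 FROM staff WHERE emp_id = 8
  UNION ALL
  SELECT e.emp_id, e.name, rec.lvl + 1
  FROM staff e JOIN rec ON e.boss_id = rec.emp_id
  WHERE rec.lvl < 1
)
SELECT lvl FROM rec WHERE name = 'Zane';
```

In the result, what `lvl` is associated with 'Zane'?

Base: emp_id=8 (Bob) at lvl 0.
Iteration 1: rows with boss_id in {8} -> Zane (id 9, lvl 1), Uma (id 10, lvl 1).
Iteration 2: lvl < 1 fails for all current rows; recursion stops.

1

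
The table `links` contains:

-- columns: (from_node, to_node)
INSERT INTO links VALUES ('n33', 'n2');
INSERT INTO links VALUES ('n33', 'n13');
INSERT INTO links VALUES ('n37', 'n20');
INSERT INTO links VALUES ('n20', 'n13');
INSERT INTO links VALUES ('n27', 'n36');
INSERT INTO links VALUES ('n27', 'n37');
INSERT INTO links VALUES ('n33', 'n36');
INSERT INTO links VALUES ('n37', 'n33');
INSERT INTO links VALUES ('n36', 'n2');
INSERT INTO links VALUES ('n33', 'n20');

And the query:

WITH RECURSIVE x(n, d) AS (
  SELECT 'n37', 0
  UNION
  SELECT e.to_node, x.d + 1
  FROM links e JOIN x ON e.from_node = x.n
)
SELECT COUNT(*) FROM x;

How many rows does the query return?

9

Base: (n37, d=0).
Iteration 1: edges from {n37} -> (n20, d=1), (n33, d=1).
Iteration 2: edges from {n20,n33} -> (n13, d=2), (n2, d=2), (n20, d=2), (n36, d=2). [UNION drops 1 duplicate row(s)]
Iteration 3: edges from {n13,n2,n20,n36} -> (n13, d=3), (n2, d=3).
Iteration 4: no outgoing edges from {n13,n2}; recursion stops.
Total rows emitted: 9.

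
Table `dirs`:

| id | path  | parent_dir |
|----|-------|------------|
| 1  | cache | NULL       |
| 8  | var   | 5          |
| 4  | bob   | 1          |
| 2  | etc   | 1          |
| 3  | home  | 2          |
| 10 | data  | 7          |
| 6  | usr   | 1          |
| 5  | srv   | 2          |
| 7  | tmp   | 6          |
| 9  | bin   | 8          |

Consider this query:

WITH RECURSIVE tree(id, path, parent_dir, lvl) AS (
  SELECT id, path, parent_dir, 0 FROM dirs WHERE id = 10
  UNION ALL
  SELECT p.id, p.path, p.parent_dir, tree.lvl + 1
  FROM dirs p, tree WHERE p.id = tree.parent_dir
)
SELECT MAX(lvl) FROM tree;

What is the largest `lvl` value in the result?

Base: id=10 (data), parent_dir=7, lvl 0.
Iteration 1: join on id=7 -> tmp (id 7, parent_dir=6, lvl 1).
Iteration 2: join on id=6 -> usr (id 6, parent_dir=1, lvl 2).
Iteration 3: join on id=1 -> cache (id 1, parent_dir=NULL, lvl 3).
Iteration 4: parent_dir is NULL; no match; recursion stops.
lvl values: 0, 1, 2, 3; the maximum is 3.

3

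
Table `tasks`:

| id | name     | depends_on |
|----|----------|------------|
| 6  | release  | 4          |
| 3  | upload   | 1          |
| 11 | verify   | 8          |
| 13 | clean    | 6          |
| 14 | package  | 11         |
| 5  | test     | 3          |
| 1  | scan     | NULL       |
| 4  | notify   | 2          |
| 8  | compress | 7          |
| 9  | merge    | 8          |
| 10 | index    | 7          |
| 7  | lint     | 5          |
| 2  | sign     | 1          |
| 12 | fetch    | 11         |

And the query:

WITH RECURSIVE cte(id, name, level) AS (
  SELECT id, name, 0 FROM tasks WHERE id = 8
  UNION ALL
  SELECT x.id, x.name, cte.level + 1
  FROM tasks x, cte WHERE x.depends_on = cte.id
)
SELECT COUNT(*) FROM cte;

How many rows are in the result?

Base: id=8 (compress) at level 0.
Iteration 1: rows with depends_on in {8} -> merge (id 9, level 1), verify (id 11, level 1).
Iteration 2: rows with depends_on in {9,11} -> fetch (id 12, level 2), package (id 14, level 2).
Iteration 3: no rows with depends_on in {12,14}; recursion stops.
Total rows emitted: 5.

5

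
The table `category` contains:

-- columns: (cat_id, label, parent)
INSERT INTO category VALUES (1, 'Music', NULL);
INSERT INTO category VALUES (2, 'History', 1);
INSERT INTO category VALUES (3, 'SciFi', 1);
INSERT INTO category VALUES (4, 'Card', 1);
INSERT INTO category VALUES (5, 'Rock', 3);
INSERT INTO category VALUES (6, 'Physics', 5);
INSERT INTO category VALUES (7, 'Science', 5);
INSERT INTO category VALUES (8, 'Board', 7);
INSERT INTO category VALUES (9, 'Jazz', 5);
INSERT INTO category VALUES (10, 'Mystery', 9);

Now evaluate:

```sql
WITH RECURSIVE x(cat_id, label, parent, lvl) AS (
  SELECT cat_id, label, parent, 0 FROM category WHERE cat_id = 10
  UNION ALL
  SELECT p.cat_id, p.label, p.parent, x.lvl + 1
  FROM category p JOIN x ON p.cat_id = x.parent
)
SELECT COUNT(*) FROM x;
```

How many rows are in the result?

Base: cat_id=10 (Mystery), parent=9, lvl 0.
Iteration 1: join on cat_id=9 -> Jazz (id 9, parent=5, lvl 1).
Iteration 2: join on cat_id=5 -> Rock (id 5, parent=3, lvl 2).
Iteration 3: join on cat_id=3 -> SciFi (id 3, parent=1, lvl 3).
Iteration 4: join on cat_id=1 -> Music (id 1, parent=NULL, lvl 4).
Iteration 5: parent is NULL; no match; recursion stops.
Total rows emitted: 5.

5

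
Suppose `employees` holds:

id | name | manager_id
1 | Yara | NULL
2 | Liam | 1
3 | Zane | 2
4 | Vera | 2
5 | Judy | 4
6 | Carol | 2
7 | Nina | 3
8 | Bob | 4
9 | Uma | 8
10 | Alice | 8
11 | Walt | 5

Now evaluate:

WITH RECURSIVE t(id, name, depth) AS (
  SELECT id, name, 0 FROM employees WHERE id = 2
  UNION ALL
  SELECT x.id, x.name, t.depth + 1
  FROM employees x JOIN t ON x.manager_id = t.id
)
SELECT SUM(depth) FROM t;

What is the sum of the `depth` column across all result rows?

Base: id=2 (Liam) at depth 0.
Iteration 1: rows with manager_id in {2} -> Zane (id 3, depth 1), Vera (id 4, depth 1), Carol (id 6, depth 1).
Iteration 2: rows with manager_id in {3,4,6} -> Judy (id 5, depth 2), Nina (id 7, depth 2), Bob (id 8, depth 2).
Iteration 3: rows with manager_id in {5,7,8} -> Uma (id 9, depth 3), Alice (id 10, depth 3), Walt (id 11, depth 3).
Iteration 4: no rows with manager_id in {9,10,11}; recursion stops.
SUM(depth) = 0 + 1 + 1 + 1 + 2 + 2 + 2 + 3 + 3 + 3 = 18.

18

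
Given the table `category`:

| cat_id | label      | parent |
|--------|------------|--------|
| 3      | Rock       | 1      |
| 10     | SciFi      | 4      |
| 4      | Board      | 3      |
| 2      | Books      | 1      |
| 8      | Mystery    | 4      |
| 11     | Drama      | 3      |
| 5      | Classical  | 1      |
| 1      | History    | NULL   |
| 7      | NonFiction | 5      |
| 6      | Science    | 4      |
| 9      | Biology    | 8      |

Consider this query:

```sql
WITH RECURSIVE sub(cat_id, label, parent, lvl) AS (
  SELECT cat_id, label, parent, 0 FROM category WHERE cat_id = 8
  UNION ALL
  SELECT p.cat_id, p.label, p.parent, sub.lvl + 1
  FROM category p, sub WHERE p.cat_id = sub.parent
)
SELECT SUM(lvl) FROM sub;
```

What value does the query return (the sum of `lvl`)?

6

Base: cat_id=8 (Mystery), parent=4, lvl 0.
Iteration 1: join on cat_id=4 -> Board (id 4, parent=3, lvl 1).
Iteration 2: join on cat_id=3 -> Rock (id 3, parent=1, lvl 2).
Iteration 3: join on cat_id=1 -> History (id 1, parent=NULL, lvl 3).
Iteration 4: parent is NULL; no match; recursion stops.
SUM(lvl) = 0 + 1 + 2 + 3 = 6.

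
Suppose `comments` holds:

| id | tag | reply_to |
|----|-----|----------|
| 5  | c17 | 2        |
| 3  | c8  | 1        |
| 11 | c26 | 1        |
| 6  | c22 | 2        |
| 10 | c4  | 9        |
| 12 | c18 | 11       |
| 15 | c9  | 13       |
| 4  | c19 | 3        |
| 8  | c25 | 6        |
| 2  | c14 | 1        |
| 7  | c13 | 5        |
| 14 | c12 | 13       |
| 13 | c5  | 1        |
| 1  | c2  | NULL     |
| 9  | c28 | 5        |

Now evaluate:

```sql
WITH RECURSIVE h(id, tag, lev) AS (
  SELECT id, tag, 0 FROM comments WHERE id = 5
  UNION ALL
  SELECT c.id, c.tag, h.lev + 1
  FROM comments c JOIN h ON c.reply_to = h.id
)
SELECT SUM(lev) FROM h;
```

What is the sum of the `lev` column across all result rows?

Base: id=5 (c17) at lev 0.
Iteration 1: rows with reply_to in {5} -> c13 (id 7, lev 1), c28 (id 9, lev 1).
Iteration 2: rows with reply_to in {7,9} -> c4 (id 10, lev 2).
Iteration 3: no rows with reply_to in {10}; recursion stops.
SUM(lev) = 0 + 1 + 1 + 2 = 4.

4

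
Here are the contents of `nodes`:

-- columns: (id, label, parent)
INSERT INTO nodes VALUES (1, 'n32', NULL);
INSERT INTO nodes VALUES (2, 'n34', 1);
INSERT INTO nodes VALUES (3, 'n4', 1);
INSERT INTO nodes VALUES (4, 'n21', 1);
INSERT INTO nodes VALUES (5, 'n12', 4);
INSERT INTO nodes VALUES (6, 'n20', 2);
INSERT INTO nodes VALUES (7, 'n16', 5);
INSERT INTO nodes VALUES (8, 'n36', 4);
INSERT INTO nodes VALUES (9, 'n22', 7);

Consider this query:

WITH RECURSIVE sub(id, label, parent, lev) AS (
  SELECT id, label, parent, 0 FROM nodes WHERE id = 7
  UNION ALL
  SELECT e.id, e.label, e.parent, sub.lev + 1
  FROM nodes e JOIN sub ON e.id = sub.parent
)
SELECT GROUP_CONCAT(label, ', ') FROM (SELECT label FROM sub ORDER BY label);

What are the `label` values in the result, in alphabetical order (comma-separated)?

n12, n16, n21, n32

Base: id=7 (n16), parent=5, lev 0.
Iteration 1: join on id=5 -> n12 (id 5, parent=4, lev 1).
Iteration 2: join on id=4 -> n21 (id 4, parent=1, lev 2).
Iteration 3: join on id=1 -> n32 (id 1, parent=NULL, lev 3).
Iteration 4: parent is NULL; no match; recursion stops.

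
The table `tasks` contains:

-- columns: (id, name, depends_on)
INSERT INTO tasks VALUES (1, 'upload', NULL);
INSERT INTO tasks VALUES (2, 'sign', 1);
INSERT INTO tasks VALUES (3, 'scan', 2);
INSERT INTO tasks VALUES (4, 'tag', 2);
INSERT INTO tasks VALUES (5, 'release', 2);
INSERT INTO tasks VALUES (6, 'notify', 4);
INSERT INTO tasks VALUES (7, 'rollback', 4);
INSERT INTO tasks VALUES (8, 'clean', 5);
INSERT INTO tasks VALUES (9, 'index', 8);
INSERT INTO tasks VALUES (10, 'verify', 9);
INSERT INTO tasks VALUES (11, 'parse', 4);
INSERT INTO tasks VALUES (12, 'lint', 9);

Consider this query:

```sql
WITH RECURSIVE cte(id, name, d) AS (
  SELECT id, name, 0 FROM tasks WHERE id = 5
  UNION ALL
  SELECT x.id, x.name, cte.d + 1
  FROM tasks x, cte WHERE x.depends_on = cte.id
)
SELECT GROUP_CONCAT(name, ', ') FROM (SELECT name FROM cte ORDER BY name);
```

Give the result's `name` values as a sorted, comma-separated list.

clean, index, lint, release, verify

Base: id=5 (release) at d 0.
Iteration 1: rows with depends_on in {5} -> clean (id 8, d 1).
Iteration 2: rows with depends_on in {8} -> index (id 9, d 2).
Iteration 3: rows with depends_on in {9} -> verify (id 10, d 3), lint (id 12, d 3).
Iteration 4: no rows with depends_on in {10,12}; recursion stops.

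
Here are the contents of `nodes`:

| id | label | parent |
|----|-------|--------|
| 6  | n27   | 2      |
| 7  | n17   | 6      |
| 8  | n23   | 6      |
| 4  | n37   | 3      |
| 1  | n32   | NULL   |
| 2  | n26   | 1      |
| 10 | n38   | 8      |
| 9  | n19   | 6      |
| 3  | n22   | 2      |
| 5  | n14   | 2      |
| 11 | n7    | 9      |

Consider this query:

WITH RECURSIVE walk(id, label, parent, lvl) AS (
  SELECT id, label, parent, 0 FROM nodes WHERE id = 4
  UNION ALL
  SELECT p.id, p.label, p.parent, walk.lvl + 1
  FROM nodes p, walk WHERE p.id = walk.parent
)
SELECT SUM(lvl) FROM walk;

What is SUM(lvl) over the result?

6

Base: id=4 (n37), parent=3, lvl 0.
Iteration 1: join on id=3 -> n22 (id 3, parent=2, lvl 1).
Iteration 2: join on id=2 -> n26 (id 2, parent=1, lvl 2).
Iteration 3: join on id=1 -> n32 (id 1, parent=NULL, lvl 3).
Iteration 4: parent is NULL; no match; recursion stops.
SUM(lvl) = 0 + 1 + 2 + 3 = 6.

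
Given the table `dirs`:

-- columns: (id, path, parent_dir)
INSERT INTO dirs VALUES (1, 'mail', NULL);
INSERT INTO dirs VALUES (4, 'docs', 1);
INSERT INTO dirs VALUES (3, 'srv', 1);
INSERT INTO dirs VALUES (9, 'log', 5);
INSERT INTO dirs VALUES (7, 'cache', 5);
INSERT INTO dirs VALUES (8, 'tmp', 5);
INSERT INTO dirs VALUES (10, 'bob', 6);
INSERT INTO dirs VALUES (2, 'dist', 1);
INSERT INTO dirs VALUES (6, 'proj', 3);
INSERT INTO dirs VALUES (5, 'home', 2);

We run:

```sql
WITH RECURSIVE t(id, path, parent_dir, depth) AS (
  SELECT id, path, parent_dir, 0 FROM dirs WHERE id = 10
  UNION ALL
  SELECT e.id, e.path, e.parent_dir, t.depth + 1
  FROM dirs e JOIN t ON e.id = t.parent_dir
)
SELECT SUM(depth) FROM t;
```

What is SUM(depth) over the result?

6

Base: id=10 (bob), parent_dir=6, depth 0.
Iteration 1: join on id=6 -> proj (id 6, parent_dir=3, depth 1).
Iteration 2: join on id=3 -> srv (id 3, parent_dir=1, depth 2).
Iteration 3: join on id=1 -> mail (id 1, parent_dir=NULL, depth 3).
Iteration 4: parent_dir is NULL; no match; recursion stops.
SUM(depth) = 0 + 1 + 2 + 3 = 6.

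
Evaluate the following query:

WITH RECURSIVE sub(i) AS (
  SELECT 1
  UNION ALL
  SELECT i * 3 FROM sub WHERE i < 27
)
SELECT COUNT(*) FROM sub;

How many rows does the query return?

Base: i=1.
Iteration 1: 1 < 27 holds -> i = 1 * 3 = 3.
Iteration 2: 3 < 27 holds -> i = 3 * 3 = 9.
Iteration 3: 9 < 27 holds -> i = 9 * 3 = 27.
Iteration 4: 27 < 27 fails; recursion stops.
Total rows emitted: 4.

4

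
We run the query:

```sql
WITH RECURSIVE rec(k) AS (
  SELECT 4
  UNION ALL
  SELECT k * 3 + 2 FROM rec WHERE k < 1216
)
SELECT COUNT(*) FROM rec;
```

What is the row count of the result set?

Base: k=4.
Iteration 1: 4 < 1216 holds -> k = 4 * 3 + 2 = 14.
Iteration 2: 14 < 1216 holds -> k = 14 * 3 + 2 = 44.
Iteration 3: 44 < 1216 holds -> k = 44 * 3 + 2 = 134.
Iteration 4: 134 < 1216 holds -> k = 134 * 3 + 2 = 404.
Iteration 5: 404 < 1216 holds -> k = 404 * 3 + 2 = 1214.
Iteration 6: 1214 < 1216 holds -> k = 1214 * 3 + 2 = 3644.
Iteration 7: 3644 < 1216 fails; recursion stops.
Total rows emitted: 7.

7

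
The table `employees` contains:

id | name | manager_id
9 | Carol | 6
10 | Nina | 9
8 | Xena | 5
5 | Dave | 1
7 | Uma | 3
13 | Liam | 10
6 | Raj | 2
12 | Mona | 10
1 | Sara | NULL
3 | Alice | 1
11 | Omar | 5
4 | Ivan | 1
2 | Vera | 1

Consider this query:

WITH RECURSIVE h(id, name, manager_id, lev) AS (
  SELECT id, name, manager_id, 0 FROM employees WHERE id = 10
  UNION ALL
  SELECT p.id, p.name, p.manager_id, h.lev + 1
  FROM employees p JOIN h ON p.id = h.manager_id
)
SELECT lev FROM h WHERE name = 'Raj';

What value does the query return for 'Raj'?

2

Base: id=10 (Nina), manager_id=9, lev 0.
Iteration 1: join on id=9 -> Carol (id 9, manager_id=6, lev 1).
Iteration 2: join on id=6 -> Raj (id 6, manager_id=2, lev 2).
Iteration 3: join on id=2 -> Vera (id 2, manager_id=1, lev 3).
Iteration 4: join on id=1 -> Sara (id 1, manager_id=NULL, lev 4).
Iteration 5: manager_id is NULL; no match; recursion stops.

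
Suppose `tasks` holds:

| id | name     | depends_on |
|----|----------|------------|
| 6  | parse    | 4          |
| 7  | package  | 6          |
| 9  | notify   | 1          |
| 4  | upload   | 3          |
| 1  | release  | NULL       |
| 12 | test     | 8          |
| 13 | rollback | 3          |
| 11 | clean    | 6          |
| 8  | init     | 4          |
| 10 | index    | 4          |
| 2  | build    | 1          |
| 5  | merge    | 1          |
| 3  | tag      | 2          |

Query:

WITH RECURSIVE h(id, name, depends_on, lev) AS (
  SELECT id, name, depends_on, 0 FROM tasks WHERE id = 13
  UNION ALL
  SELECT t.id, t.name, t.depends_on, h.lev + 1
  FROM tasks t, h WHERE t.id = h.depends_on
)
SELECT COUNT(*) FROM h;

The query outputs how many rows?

Base: id=13 (rollback), depends_on=3, lev 0.
Iteration 1: join on id=3 -> tag (id 3, depends_on=2, lev 1).
Iteration 2: join on id=2 -> build (id 2, depends_on=1, lev 2).
Iteration 3: join on id=1 -> release (id 1, depends_on=NULL, lev 3).
Iteration 4: depends_on is NULL; no match; recursion stops.
Total rows emitted: 4.

4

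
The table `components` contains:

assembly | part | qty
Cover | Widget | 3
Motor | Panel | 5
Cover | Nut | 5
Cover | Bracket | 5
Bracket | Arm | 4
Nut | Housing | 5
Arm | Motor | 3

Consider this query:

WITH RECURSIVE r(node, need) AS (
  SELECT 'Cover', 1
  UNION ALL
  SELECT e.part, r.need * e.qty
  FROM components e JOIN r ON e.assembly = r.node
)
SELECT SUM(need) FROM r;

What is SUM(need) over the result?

Base: (Cover, need=1).
Iteration 1: components of {Cover} -> Bracket = 1*5 = 5, Nut = 1*5 = 5, Widget = 1*3 = 3.
Iteration 2: components of {Bracket,Nut,Widget} -> Arm = 5*4 = 20, Housing = 5*5 = 25.
Iteration 3: components of {Arm,Housing} -> Motor = 20*3 = 60.
Iteration 4: components of {Motor} -> Panel = 60*5 = 300.
Iteration 5: no further components; recursion stops.
SUM(need) = 1 + 5 + 3 + 5 + 20 + 25 + 60 + 300 = 419.

419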